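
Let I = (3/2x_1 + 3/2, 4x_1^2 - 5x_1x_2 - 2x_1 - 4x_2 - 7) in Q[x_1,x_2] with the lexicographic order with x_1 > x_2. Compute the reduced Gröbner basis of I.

G = {x_1 + 1, x_2 - 1}

f_1 = 3/2x_1 + 3/2, LT = x_1.
f_2 = 4x_1^2 - 5x_1x_2 - 2x_1 - 4x_2 - 7, LT = x_1^2.

S(f_1,f_2): lcm = x_1^2. S = 5/4x_1x_2 + 3/2x_1 + x_2 + 7/4.
  leading term x_1x_2: subtract (5/6x_2)·f_1 from 5/4x_1x_2 + 3/2x_1 + x_2 + 7/4 → 3/2x_1 - 1/4x_2 + 7/4
  leading term x_1: subtract (1)·f_1 from 3/2x_1 - 1/4x_2 + 7/4 → -1/4x_2 + 1/4
  leading term x_2: no divisor's leading term divides it; move -1/4x_2 to the remainder.
  leading term 1: no divisor's leading term divides it; move 1/4 to the remainder.
  remainder -1/4x_2 + 1/4 ≠ 0; add g_3 = -1/4x_2 + 1/4 to the basis.

The other S-polynomials (S(f_1,g_3), S(f_2,g_3)) all reduce to 0 modulo the current basis, so we have a Gröbner basis.
Inter-reduce: drop elements whose leading term is divisible by another's, tail-reduce, and make monic.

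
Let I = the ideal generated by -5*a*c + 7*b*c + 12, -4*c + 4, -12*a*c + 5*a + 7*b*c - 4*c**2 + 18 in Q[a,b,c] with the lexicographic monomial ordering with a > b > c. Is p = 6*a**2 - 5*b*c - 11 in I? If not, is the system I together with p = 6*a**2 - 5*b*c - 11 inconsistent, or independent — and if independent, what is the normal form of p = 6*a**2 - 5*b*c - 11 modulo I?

6*a**2 - 5*b*c - 11 lies in I (it reduces to 0).

First compute the reduced Gröbner basis of I by Buchberger's algorithm.
f_1 = -5*a*c + 7*b*c + 12, LT = a*c.
f_2 = -4*c + 4, LT = c.
f_3 = -12*a*c + 5*a + 7*b*c - 4*c**2 + 18, LT = a*c.

S(f_1,f_2): lcm = a*c. S = a - 7/5*b*c - 12/5.
  leading term a: no divisor's leading term divides it; move a to the remainder.
  leading term b*c: subtract (7/20*b)·f_2 from -7/5*b*c - 12/5 → -7/5*b - 12/5
  leading term b: no divisor's leading term divides it; move -7/5*b to the remainder.
  leading term 1: no divisor's leading term divides it; move -12/5 to the remainder.
  remainder a - 7/5*b - 12/5 ≠ 0; add h_4 = a - 7/5*b - 12/5 to the basis.

S(f_1,f_3): lcm = a*c. S = 5/12*a - 49/60*b*c - 1/3*c**2 - 9/10.
  leading term a: subtract (5/12)·h_4 from 5/12*a - 49/60*b*c - 1/3*c**2 - 9/10 → -49/60*b*c + 7/12*b - 1/3*c**2 + 1/10
  leading term b*c: subtract (49/240*b)·f_2 from -49/60*b*c + 7/12*b - 1/3*c**2 + 1/10 → -7/30*b - 1/3*c**2 + 1/10
  leading term b: no divisor's leading term divides it; move -7/30*b to the remainder.
  leading term c**2: subtract (1/12*c)·f_2 from -1/3*c**2 + 1/10 → -1/3*c + 1/10
  leading term c: subtract (1/12)·f_2 from -1/3*c + 1/10 → -7/30
  leading term 1: no divisor's leading term divides it; move -7/30 to the remainder.
  remainder -7/30*b - 7/30 ≠ 0; add h_5 = -7/30*b - 7/30 to the basis.

The other S-polynomials (S(f_2,f_3), S(f_1,h_4), S(f_2,h_4), S(f_3,h_4), S(f_1,h_5), S(f_2,h_5), S(f_3,h_5), S(h_4,h_5)) all reduce to 0 modulo the current basis, so we have a Gröbner basis.
Inter-reduce: drop elements whose leading term is divisible by another's, tail-reduce, and make monic.
Reduced Gröbner basis: {a - 1, b + 1, c - 1}.
Label its elements g_1 = a - 1, g_2 = b + 1, g_3 = c - 1.

Reduce p = 6*a**2 - 5*b*c - 11 modulo G:
  leading term a**2: subtract (6*a)·g_1 from 6*a**2 - 5*b*c - 11 → 6*a - 5*b*c - 11
  leading term a: subtract (6)·g_1 from 6*a - 5*b*c - 11 → -5*b*c - 5
  leading term b*c: subtract (-5*c)·g_2 from -5*b*c - 5 → 5*c - 5
  leading term c: subtract (5)·g_3 from 5*c - 5 → 0
  normal form = 0.
Since the normal form is 0, p ∈ I.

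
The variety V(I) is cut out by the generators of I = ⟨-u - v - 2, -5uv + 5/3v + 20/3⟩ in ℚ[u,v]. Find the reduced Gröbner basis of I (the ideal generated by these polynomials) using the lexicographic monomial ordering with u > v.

G = {u + v + 2, v² + 7/3v + 4/3}

Buchberger's algorithm terminates because the ascending chain of leading-term ideals stabilizes.

f_1 = -u - v - 2, LT = u.
f_2 = -5uv + 5/3v + 20/3, LT = uv.

S(f_1,f_2): lcm = uv. S = v² + 7/3v + 4/3.
  leading term v²: no divisor's leading term divides it; move v² to the remainder.
  leading term v: no divisor's leading term divides it; move 7/3v to the remainder.
  leading term 1: no divisor's leading term divides it; move 4/3 to the remainder.
  remainder v² + 7/3v + 4/3 ≠ 0; add g_3 = v² + 7/3v + 4/3 to the basis.

The other S-polynomials (S(f_1,g_3), S(f_2,g_3)) all reduce to 0 modulo the current basis, so we have a Gröbner basis.
Inter-reduce: drop elements whose leading term is divisible by another's, tail-reduce, and make monic.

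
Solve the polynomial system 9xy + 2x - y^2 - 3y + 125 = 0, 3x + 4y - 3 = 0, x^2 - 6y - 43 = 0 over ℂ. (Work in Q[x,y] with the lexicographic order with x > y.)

Compute a lex Gröbner basis by Buchberger's algorithm.
f_1 = 9xy + 2x - y^2 - 3y + 125, LT = xy.
f_2 = 3x + 4y - 3, LT = x.
f_3 = x^2 - 6y - 43, LT = x^2.

S(f_1,f_2): lcm = xy. S = 2/9x - 13/9y^2 + 2/3y + 125/9.
  reduce S modulo (f_1, f_2, f_3):
  remainder -13/9y^2 + 10/27y + 127/9 ≠ 0; add h_4 = -13/9y^2 + 10/27y + 127/9 to the basis.

S(f_1,f_3): lcm = x^2y. S = 2/9x^2 - 1/9xy^2 - 1/3xy + 125/9x + 6y^2 + 43y.
  reduce S modulo (f_1, f_2, f_3, h_4):
  remainder 366014/13689y + 366014/4563 ≠ 0; add h_5 = 366014/13689y + 366014/4563 to the basis.

The other S-polynomials (S(f_2,f_3), S(f_1,h_4), S(f_2,h_4), S(f_3,h_4), S(f_1,h_5), S(f_2,h_5), S(f_3,h_5), S(h_4,h_5)) all reduce to 0 modulo the current basis, so we have a Gröbner basis.
Inter-reduce: drop elements whose leading term is divisible by another's, tail-reduce, and make monic.
Reduced Gröbner basis: {x - 5, y + 3}.

The lex basis is triangular: the last element involves only y. Solving y + 3 = 0 gives y ∈ {-3}; substituting each value into the earlier elements determines the remaining variables.
  y = -3: the earlier basis element becomes x - 5 = 0, giving x = 5 — point (5, -3).

{(5, -3)}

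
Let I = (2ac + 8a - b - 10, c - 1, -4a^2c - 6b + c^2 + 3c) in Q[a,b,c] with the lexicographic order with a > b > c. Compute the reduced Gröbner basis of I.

G = {a - 1/10b - 1, b^2 + 170b, c - 1}

f_1 = 2ac + 8a - b - 10, LT = ac.
f_2 = c - 1, LT = c.
f_3 = -4a^2c - 6b + c^2 + 3c, LT = a^2c.

S(f_1,f_2): lcm = ac. S = 5a - 1/2b - 5.
  reduce S modulo (f_1, f_2, f_3):
  remainder 5a - 1/2b - 5 ≠ 0; add g_4 = 5a - 1/2b - 5 to the basis.

S(f_1,f_3): lcm = a^2c. S = 4a^2 - 1/2ab - 5a - 3/2b + 1/4c^2 + 3/4c.
  reduce S modulo (f_1, f_2, f_3, g_4):
  remainder -1/100b^2 - 17/10b ≠ 0; add g_5 = -1/100b^2 - 17/10b to the basis.

The other S-polynomials (S(f_2,f_3), S(f_1,g_4), S(f_2,g_4), S(f_3,g_4), S(f_1,g_5), S(f_2,g_5), S(f_3,g_5), S(g_4,g_5)) all reduce to 0 modulo the current basis, so we have a Gröbner basis.
Inter-reduce: drop elements whose leading term is divisible by another's, tail-reduce, and make monic.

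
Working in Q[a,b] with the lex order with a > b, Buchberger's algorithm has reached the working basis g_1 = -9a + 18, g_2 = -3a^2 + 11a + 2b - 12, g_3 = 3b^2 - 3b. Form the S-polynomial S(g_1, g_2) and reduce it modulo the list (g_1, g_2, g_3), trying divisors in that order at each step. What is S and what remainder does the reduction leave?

lcm(LM(g_1), LM(g_2)) = a^2.
S = (lcm/LT(g_1))·g_1 − (lcm/LT(g_2))·g_2 = 5/3a + 2/3b - 4.
Reduce S modulo (g_1, g_2, g_3) in that order:
  leading term a: subtract (-5/27)·g_1 from 5/3a + 2/3b - 4 → 2/3b - 2/3
  leading term b: no divisor's leading term divides it; move 2/3b to the remainder.
  leading term 1: no divisor's leading term divides it; move -2/3 to the remainder.
The remainder 2/3b - 2/3 is nonzero, so it would be added as the next basis element.
An S-polynomial is built so that the two leading terms cancel; whether anything survives reduction is exactly the Gröbner-basis criterion.

S(g_1, g_2) = 5/3a + 2/3b - 4; remainder on division = 2/3b - 2/3.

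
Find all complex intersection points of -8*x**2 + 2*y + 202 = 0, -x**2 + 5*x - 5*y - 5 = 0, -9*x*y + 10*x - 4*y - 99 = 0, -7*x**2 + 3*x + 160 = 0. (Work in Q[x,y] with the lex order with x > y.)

Compute a lex Gröbner basis by Buchberger's algorithm.
f_1 = -8*x**2 + 2*y + 202, LT = x**2.
f_2 = -x**2 + 5*x - 5*y - 5, LT = x**2.
f_3 = -9*x*y + 10*x - 4*y - 99, LT = x*y.
f_4 = -7*x**2 + 3*x + 160, LT = x**2.

S(f_1,f_2): lcm = x**2. S = 5*x - 21/4*y - 121/4.
  reduce S modulo (f_1, f_2, f_3, f_4):
  remainder 5*x - 21/4*y - 121/4 ≠ 0; add h_5 = 5*x - 21/4*y - 121/4 to the basis.

S(f_1,f_3): lcm = x**2*y. S = 10/9*x**2 - 4/9*x*y - 11*x - 1/4*y**2 - 101/4*y.
  reduce S modulo (f_1, f_2, f_3, f_4, h_5):
  remainder -1/4*y**2 - 29843/810*y - 59281/1620 ≠ 0; add h_6 = -1/4*y**2 - 29843/810*y - 59281/1620 to the basis.

S(f_1,f_4): lcm = x**2. S = 3/7*x - 1/4*y - 67/28.
  reduce S modulo (f_1, f_2, f_3, f_4, h_5, h_6):
  remainder 1/5*y + 1/5 ≠ 0; add h_7 = 1/5*y + 1/5 to the basis.

The other S-polynomials (S(f_2,f_3), S(f_2,f_4), S(f_3,f_4), S(f_1,h_5), S(f_2,h_5), S(f_3,h_5), S(f_4,h_5), S(f_1,h_6), S(f_2,h_6), S(f_3,h_6), S(f_4,h_6), S(h_5,h_6), S(f_1,h_7), S(f_2,h_7), S(f_3,h_7), S(f_4,h_7), S(h_5,h_7), S(h_6,h_7)) all reduce to 0 modulo the current basis, so we have a Gröbner basis.
Inter-reduce: drop elements whose leading term is divisible by another's, tail-reduce, and make monic.
Reduced Gröbner basis: {x - 5, y + 1}.

Since the basis is lex-ordered, y + 1 is univariate in y. Its roots are {-1}. Back-substituting each root into the other basis elements fixes the other coordinates.
  y = -1: the earlier basis element becomes x - 5 = 0, giving x = 5 — point (5, -1).
This is the nonlinear analogue of row-reducing a linear system.

{(5, -1)}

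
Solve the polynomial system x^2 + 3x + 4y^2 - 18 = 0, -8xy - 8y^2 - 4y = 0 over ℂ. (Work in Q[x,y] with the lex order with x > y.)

{(-6, 0), (3, 0), (-7/10 + sqrt(389)/10, 1/5 - sqrt(389)/10), (-sqrt(389)/10 - 7/10, 1/5 + sqrt(389)/10)}

Compute a lex Gröbner basis by Buchberger's algorithm.
f_1 = x^2 + 3x + 4y^2 - 18, LT = x^2.
f_2 = -8xy - 8y^2 - 4y, LT = xy.

S(f_1,f_2): lcm = x^2y. S = -xy^2 + 5/2xy + 4y^3 - 18y.
  leading term xy^2: subtract (1/8y)·f_2 from -xy^2 + 5/2xy + 4y^3 - 18y → 5/2xy + 5y^3 + 1/2y^2 - 18y
  leading term xy: subtract (-5/16)·f_2 from 5/2xy + 5y^3 + 1/2y^2 - 18y → 5y^3 - 2y^2 - 77/4y
  leading term y^3: no divisor's leading term divides it; move 5y^3 to the remainder.
  leading term y^2: no divisor's leading term divides it; move -2y^2 to the remainder.
  leading term y: no divisor's leading term divides it; move -77/4y to the remainder.
  remainder 5y^3 - 2y^2 - 77/4y ≠ 0; add h_3 = 5y^3 - 2y^2 - 77/4y to the basis.

The other S-polynomials (S(f_1,h_3), S(f_2,h_3)) all reduce to 0 modulo the current basis, so we have a Gröbner basis.
Inter-reduce: drop elements whose leading term is divisible by another's, tail-reduce, and make monic.
Reduced Gröbner basis: {x^2 + 3x + 4y^2 - 18, xy + y^2 + 1/2y, y^3 - 2/5y^2 - 77/20y}.

Since the basis is lex-ordered, y^3 - 2/5y^2 - 77/20y is univariate in y. Its roots are {0, 1/5 - sqrt(389)/10, 1/5 + sqrt(389)/10}. Back-substituting each root into the other basis elements fixes the other coordinates.
  y = 0: the earlier basis element becomes x^2 + 3x - 18 = 0, giving x = -6, 3 — points (-6, 0), (3, 0).
  y = 1/5 - sqrt(389)/10: the earlier basis elements become x**2 + 3*x - 4*sqrt(389)/25 - 57/25 = 0; -sqrt(389)*x/10 + x/5 - 9*sqrt(389)/100 + 403/100 = 0, giving x = -7/10 + sqrt(389)/10 — point (-7/10 + sqrt(389)/10, 1/5 - sqrt(389)/10).
  y = 1/5 + sqrt(389)/10: the earlier basis elements become x**2 + 3*x - 57/25 + 4*sqrt(389)/25 = 0; x/5 + sqrt(389)*x/10 + 9*sqrt(389)/100 + 403/100 = 0, giving x = -sqrt(389)/10 - 7/10 — point (-sqrt(389)/10 - 7/10, 1/5 + sqrt(389)/10).
Each listed point satisfies every original equation (direct substitution).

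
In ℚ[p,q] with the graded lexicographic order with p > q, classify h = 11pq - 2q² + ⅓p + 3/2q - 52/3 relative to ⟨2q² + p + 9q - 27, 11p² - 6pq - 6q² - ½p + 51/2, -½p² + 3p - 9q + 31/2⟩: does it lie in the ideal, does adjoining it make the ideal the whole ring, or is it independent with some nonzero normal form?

11pq - 2q² + ⅓p + 3/2q - 52/3 lies in I (it reduces to 0).

First compute the reduced Gröbner basis of I by Buchberger's algorithm.
f_1 = 2q² + p + 9q - 27, LT = q².
f_2 = 11p² - 6pq - 6q² - ½p + 51/2, LT = p².
f_3 = -½p² + 3p - 9q + 31/2, LT = p².

S(f_2,f_3): lcm = p². S = -6/11pq - 6/11q² + 131/22p - 18q + 733/22.
  reduce S modulo (f_1, f_2, f_3):
  remainder -6/11pq + 137/22p - 171/11q + 571/22 ≠ 0; add k_4 = -6/11pq + 137/22p - 171/11q + 571/22 to the basis.

S(f_1,k_4): lcm = pq². S = ½p² + 191/12pq - 57/2q² - 27/2p + 571/12q.
  reduce S modulo (f_1, f_2, f_3, k_4):
  remainder 26707/144p - 6883/24q + 55889/144 ≠ 0; add k_5 = 26707/144p - 6883/24q + 55889/144 to the basis.

S(f_2,k_4): lcm = p²q. S = -6/11pq² - 6/11q³ + 137/12p² - 314/11pq + 571/12p + 51/22q.
  reduce S modulo (f_1, f_2, f_3, k_4, k_5):
  remainder 5936263/26707q - 11872526/26707 ≠ 0; add k_6 = 5936263/26707q - 11872526/26707 to the basis.

The other S-polynomials (S(f_1,f_2), S(f_1,f_3), S(f_3,k_4), S(f_1,k_5), S(f_2,k_5), S(f_3,k_5), S(k_4,k_5), S(f_1,k_6), S(f_2,k_6), S(f_3,k_6), S(k_4,k_6), S(k_5,k_6)) all reduce to 0 modulo the current basis, so we have a Gröbner basis.
Inter-reduce: drop elements whose leading term is divisible by another's, tail-reduce, and make monic.
Reduced Gröbner basis: {p - 1, q - 2}.
Label its elements g_1 = p - 1, g_2 = q - 2.

Reduce h = 11pq - 2q² + ⅓p + 3/2q - 52/3 modulo G:
  leading term pq: subtract (11q)·g_1 from 11pq - 2q² + ⅓p + 3/2q - 52/3 → -2q² + ⅓p + 25/2q - 52/3
  leading term q²: subtract (-2q)·g_2 from -2q² + ⅓p + 25/2q - 52/3 → ⅓p + 17/2q - 52/3
  leading term p: subtract (⅓)·g_1 from ⅓p + 17/2q - 52/3 → 17/2q - 17
  leading term q: subtract (17/2)·g_2 from 17/2q - 17 → 0
  normal form = 0.
Since the normal form is 0, h ∈ I.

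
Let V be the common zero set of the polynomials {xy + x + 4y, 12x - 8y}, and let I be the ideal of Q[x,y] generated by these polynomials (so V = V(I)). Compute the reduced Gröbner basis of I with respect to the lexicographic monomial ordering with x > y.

Buchberger's algorithm terminates because the ascending chain of leading-term ideals stabilizes.

f_1 = xy + x + 4y, LT = xy.
f_2 = 12x - 8y, LT = x.

S(f_1,f_2): lcm = xy. S = x + 2/3y^2 + 4y.
  leading term x: subtract (1/12)·f_2 from x + 2/3y^2 + 4y → 2/3y^2 + 14/3y
  leading term y^2: no divisor's leading term divides it; move 2/3y^2 to the remainder.
  leading term y: no divisor's leading term divides it; move 14/3y to the remainder.
  remainder 2/3y^2 + 14/3y ≠ 0; add g_3 = 2/3y^2 + 14/3y to the basis.

The other S-polynomials (S(f_1,g_3), S(f_2,g_3)) all reduce to 0 modulo the current basis, so we have a Gröbner basis.
Inter-reduce: drop elements whose leading term is divisible by another's, tail-reduce, and make monic.

G = {x - 2/3y, y^2 + 7y}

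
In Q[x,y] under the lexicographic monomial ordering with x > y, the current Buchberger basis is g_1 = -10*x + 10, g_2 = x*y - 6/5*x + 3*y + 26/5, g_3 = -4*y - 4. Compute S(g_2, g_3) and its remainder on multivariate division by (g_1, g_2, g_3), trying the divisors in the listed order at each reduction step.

lcm(LM(g_2), LM(g_3)) = x*y.
S = (lcm/LT(g_2))·g_2 − (lcm/LT(g_3))·g_3 = -11/5*x + 3*y + 26/5.
Reduce S modulo (g_1, g_2, g_3) in that order:
  leading term x: subtract (11/50)·g_1 from -11/5*x + 3*y + 26/5 → 3*y + 3
  leading term y: subtract (-3/4)·g_3 from 3*y + 3 → 0
The remainder is 0, so this S-polynomial contributes no new basis element.
This is the inner loop of Buchberger's algorithm — each nonzero remainder becomes a new basis element.

S(g_2, g_3) = -11/5*x + 3*y + 26/5; remainder on division = 0.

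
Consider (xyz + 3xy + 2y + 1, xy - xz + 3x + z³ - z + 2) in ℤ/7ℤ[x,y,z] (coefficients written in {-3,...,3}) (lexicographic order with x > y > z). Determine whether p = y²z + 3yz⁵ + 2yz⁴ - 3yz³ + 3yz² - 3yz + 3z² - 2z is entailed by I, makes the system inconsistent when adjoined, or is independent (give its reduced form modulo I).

First compute the reduced Gröbner basis of I by Buchberger's algorithm.
f_1 = xyz + 3xy + 2y + 1, LT = xyz.
f_2 = xy - xz + 3x + z³ - z + 2, LT = xy.

S(f_1,f_2): lcm = xyz. S = 3xy + xz² - 3xz + 2y - z⁴ + z² - 2z + 1.
  leading term xy: subtract (3)·f_2 from 3xy + xz² - 3xz + 2y - z⁴ + z² - 2z + 1 → xz² - 2x + 2y - z⁴ - 3z³ + z² + z + 2
  leading term xz²: no divisor's leading term divides it; move xz² to the remainder.
  leading term x: no divisor's leading term divides it; move -2x to the remainder.
  leading term y: no divisor's leading term divides it; move 2y to the remainder.
  leading term z⁴: no divisor's leading term divides it; move -z⁴ to the remainder.
  leading term z³: no divisor's leading term divides it; move -3z³ to the remainder.
  leading term z²: no divisor's leading term divides it; move z² to the remainder.
  leading term z: no divisor's leading term divides it; move z to the remainder.
  leading term 1: no divisor's leading term divides it; move 2 to the remainder.
  remainder xz² - 2x + 2y - z⁴ - 3z³ + z² + z + 2 ≠ 0; add h_3 = xz² - 2x + 2y - z⁴ - 3z³ + z² + z + 2 to the basis.

S(f_1,h_3): lcm = xyz². S = 3xyz + 2xy - 2y² + yz⁴ + 3yz³ - yz² + yz - 2y + z.
  leading term xyz: subtract (3)·f_1 from 3xyz + 2xy - 2y² + yz⁴ + 3yz³ - yz² + yz - 2y + z → -2y² + yz⁴ + 3yz³ - yz² + yz - y + z - 3
  leading term y²: no divisor's leading term divides it; move -2y² to the remainder.
  leading term yz⁴: no divisor's leading term divides it; move yz⁴ to the remainder.
  leading term yz³: no divisor's leading term divides it; move 3yz³ to the remainder.
  leading term yz²: no divisor's leading term divides it; move -yz² to the remainder.
  leading term yz: no divisor's leading term divides it; move yz to the remainder.
  leading term y: no divisor's leading term divides it; move -y to the remainder.
  leading term z: no divisor's leading term divides it; move z to the remainder.
  leading term 1: no divisor's leading term divides it; move -3 to the remainder.
  remainder -2y² + yz⁴ + 3yz³ - yz² + yz - y + z - 3 ≠ 0; add h_4 = -2y² + yz⁴ + 3yz³ - yz² + yz - y + z - 3 to the basis.

The other S-polynomials (S(f_2,h_3), S(f_1,h_4), S(f_2,h_4), S(h_3,h_4)) all reduce to 0 modulo the current basis, so we have a Gröbner basis.
Inter-reduce: drop elements whose leading term is divisible by another's, tail-reduce, and make monic.
Reduced Gröbner basis: {xy - xz + 3x + z³ - z + 2, xz² - 2x + 2y - z⁴ - 3z³ + z² + z + 2, y² + 3yz⁴ + 2yz³ - 3yz² + 3yz - 3y + 3z - 2}.
Label its elements g_1 = xy - xz + 3x + z³ - z + 2, g_2 = xz² - 2x + 2y - z⁴ - 3z³ + z² + z + 2, g_3 = y² + 3yz⁴ + 2yz³ - 3yz² + 3yz - 3y + 3z - 2.

Reduce p = y²z + 3yz⁵ + 2yz⁴ - 3yz³ + 3yz² - 3yz + 3z² - 2z modulo G:
  leading term y²z: subtract (z)·g_3 from y²z + 3yz⁵ + 2yz⁴ - 3yz³ + 3yz² - 3yz + 3z² - 2z → 0
  normal form = 0.
Since the normal form is 0, p ∈ I.

y²z + 3yz⁵ + 2yz⁴ - 3yz³ + 3yz² - 3yz + 3z² - 2z lies in I (it reduces to 0).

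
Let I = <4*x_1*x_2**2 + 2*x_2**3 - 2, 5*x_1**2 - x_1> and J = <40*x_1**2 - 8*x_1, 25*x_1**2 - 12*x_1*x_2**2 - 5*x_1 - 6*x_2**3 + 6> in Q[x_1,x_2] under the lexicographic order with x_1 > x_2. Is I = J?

Yes, the ideals are equal.

For a fixed monomial order, each ideal has a unique reduced Gröbner basis; comparing bases decides equality.
Buchberger on the first generating set:
f_1 = 4*x_1*x_2**2 + 2*x_2**3 - 2, LT = x_1*x_2**2.
f_2 = 5*x_1**2 - x_1, LT = x_1**2.

S(f_1,f_2): lcm = x_1**2*x_2**2. S = 1/2*x_1*x_2**3 + 1/5*x_1*x_2**2 - 1/2*x_1.
  leading term x_1*x_2**3: subtract (1/8*x_2)·f_1 from 1/2*x_1*x_2**3 + 1/5*x_1*x_2**2 - 1/2*x_1 → 1/5*x_1*x_2**2 - 1/2*x_1 - 1/4*x_2**4 + 1/4*x_2
  leading term x_1*x_2**2: subtract (1/20)·f_1 from 1/5*x_1*x_2**2 - 1/2*x_1 - 1/4*x_2**4 + 1/4*x_2 → -1/2*x_1 - 1/4*x_2**4 - 1/10*x_2**3 + 1/4*x_2 + 1/10
  leading term x_1: no divisor's leading term divides it; move -1/2*x_1 to the remainder.
  leading term x_2**4: no divisor's leading term divides it; move -1/4*x_2**4 to the remainder.
  leading term x_2**3: no divisor's leading term divides it; move -1/10*x_2**3 to the remainder.
  leading term x_2: no divisor's leading term divides it; move 1/4*x_2 to the remainder.
  leading term 1: no divisor's leading term divides it; move 1/10 to the remainder.
  remainder -1/2*x_1 - 1/4*x_2**4 - 1/10*x_2**3 + 1/4*x_2 + 1/10 ≠ 0; add g_3 = -1/2*x_1 - 1/4*x_2**4 - 1/10*x_2**3 + 1/4*x_2 + 1/10 to the basis.

S(f_1,g_3): lcm = x_1*x_2**2. S = -1/2*x_2**6 - 1/5*x_2**5 + x_2**3 + 1/5*x_2**2 - 1/2.
  leading term x_2**6: no divisor's leading term divides it; move -1/2*x_2**6 to the remainder.
  leading term x_2**5: no divisor's leading term divides it; move -1/5*x_2**5 to the remainder.
  leading term x_2**3: no divisor's leading term divides it; move x_2**3 to the remainder.
  leading term x_2**2: no divisor's leading term divides it; move 1/5*x_2**2 to the remainder.
  leading term 1: no divisor's leading term divides it; move -1/2 to the remainder.
  remainder -1/2*x_2**6 - 1/5*x_2**5 + x_2**3 + 1/5*x_2**2 - 1/2 ≠ 0; add g_4 = -1/2*x_2**6 - 1/5*x_2**5 + x_2**3 + 1/5*x_2**2 - 1/2 to the basis.

The other S-polynomials (S(f_2,g_3), S(f_1,g_4), S(f_2,g_4), S(g_3,g_4)) all reduce to 0 modulo the current basis, so we have a Gröbner basis.
Inter-reduce: drop elements whose leading term is divisible by another's, tail-reduce, and make monic.
Reduced Gröbner basis: {x_1 + 1/2*x_2**4 + 1/5*x_2**3 - 1/2*x_2 - 1/5, x_2**6 + 2/5*x_2**5 - 2*x_2**3 - 2/5*x_2**2 + 1}.

Buchberger on the second generating set:
h_1 = 40*x_1**2 - 8*x_1, LT = x_1**2.
h_2 = 25*x_1**2 - 12*x_1*x_2**2 - 5*x_1 - 6*x_2**3 + 6, LT = x_1**2.

S(h_1,h_2): lcm = x_1**2. S = 12/25*x_1*x_2**2 + 6/25*x_2**3 - 6/25.
  leading term x_1*x_2**2: no divisor's leading term divides it; move 12/25*x_1*x_2**2 to the remainder.
  leading term x_2**3: no divisor's leading term divides it; move 6/25*x_2**3 to the remainder.
  leading term 1: no divisor's leading term divides it; move -6/25 to the remainder.
  remainder 12/25*x_1*x_2**2 + 6/25*x_2**3 - 6/25 ≠ 0; add k_3 = 12/25*x_1*x_2**2 + 6/25*x_2**3 - 6/25 to the basis.

S(h_1,k_3): lcm = x_1**2*x_2**2. S = -1/2*x_1*x_2**3 - 1/5*x_1*x_2**2 + 1/2*x_1.
  leading term x_1*x_2**3: subtract (-25/24*x_2)·k_3 from -1/2*x_1*x_2**3 - 1/5*x_1*x_2**2 + 1/2*x_1 → -1/5*x_1*x_2**2 + 1/2*x_1 + 1/4*x_2**4 - 1/4*x_2
  leading term x_1*x_2**2: subtract (-5/12)·k_3 from -1/5*x_1*x_2**2 + 1/2*x_1 + 1/4*x_2**4 - 1/4*x_2 → 1/2*x_1 + 1/4*x_2**4 + 1/10*x_2**3 - 1/4*x_2 - 1/10
  leading term x_1: no divisor's leading term divides it; move 1/2*x_1 to the remainder.
  leading term x_2**4: no divisor's leading term divides it; move 1/4*x_2**4 to the remainder.
  leading term x_2**3: no divisor's leading term divides it; move 1/10*x_2**3 to the remainder.
  leading term x_2: no divisor's leading term divides it; move -1/4*x_2 to the remainder.
  leading term 1: no divisor's leading term divides it; move -1/10 to the remainder.
  remainder 1/2*x_1 + 1/4*x_2**4 + 1/10*x_2**3 - 1/4*x_2 - 1/10 ≠ 0; add k_4 = 1/2*x_1 + 1/4*x_2**4 + 1/10*x_2**3 - 1/4*x_2 - 1/10 to the basis.

S(k_3,k_4): lcm = x_1*x_2**2. S = -1/2*x_2**6 - 1/5*x_2**5 + x_2**3 + 1/5*x_2**2 - 1/2.
  leading term x_2**6: no divisor's leading term divides it; move -1/2*x_2**6 to the remainder.
  leading term x_2**5: no divisor's leading term divides it; move -1/5*x_2**5 to the remainder.
  leading term x_2**3: no divisor's leading term divides it; move x_2**3 to the remainder.
  leading term x_2**2: no divisor's leading term divides it; move 1/5*x_2**2 to the remainder.
  leading term 1: no divisor's leading term divides it; move -1/2 to the remainder.
  remainder -1/2*x_2**6 - 1/5*x_2**5 + x_2**3 + 1/5*x_2**2 - 1/2 ≠ 0; add k_5 = -1/2*x_2**6 - 1/5*x_2**5 + x_2**3 + 1/5*x_2**2 - 1/2 to the basis.

The other S-polynomials (S(h_2,k_3), S(h_1,k_4), S(h_2,k_4), S(h_1,k_5), S(h_2,k_5), S(k_3,k_5), S(k_4,k_5)) all reduce to 0 modulo the current basis, so we have a Gröbner basis.
Inter-reduce: drop elements whose leading term is divisible by another's, tail-reduce, and make monic.
Reduced Gröbner basis: {x_1 + 1/2*x_2**4 + 1/5*x_2**3 - 1/2*x_2 - 1/5, x_2**6 + 2/5*x_2**5 - 2*x_2**3 - 2/5*x_2**2 + 1}.

Same reduced basis, so the two generating sets span the same ideal.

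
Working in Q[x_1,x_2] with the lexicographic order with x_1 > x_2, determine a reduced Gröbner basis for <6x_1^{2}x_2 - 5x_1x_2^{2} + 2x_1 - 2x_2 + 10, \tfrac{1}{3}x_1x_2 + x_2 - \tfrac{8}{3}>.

Buchberger's algorithm terminates because the ascending chain of leading-term ideals stabilizes.

f_1 = 6x_1^{2}x_2 - 5x_1x_2^{2} + 2x_1 - 2x_2 + 10, LT = x_1^{2}x_2.
f_2 = \tfrac{1}{3}x_1x_2 + x_2 - \tfrac{8}{3}, LT = x_1x_2.

S(f_1,f_2): lcm = x_1^{2}x_2. S = -\tfrac{5}{6}x_1x_2^{2} - 3x_1x_2 + \tfrac{25}{3}x_1 - \tfrac{1}{3}x_2 + \tfrac{5}{3}.
  leading term x_1x_2^{2}: subtract (-\tfrac{5}{2}x_2)·f_2 from -\tfrac{5}{6}x_1x_2^{2} - 3x_1x_2 + \tfrac{25}{3}x_1 - \tfrac{1}{3}x_2 + \tfrac{5}{3} → -3x_1x_2 + \tfrac{25}{3}x_1 + \tfrac{5}{2}x_2^{2} - 7x_2 + \tfrac{5}{3}
  leading term x_1x_2: subtract (-9)·f_2 from -3x_1x_2 + \tfrac{25}{3}x_1 + \tfrac{5}{2}x_2^{2} - 7x_2 + \tfrac{5}{3} → \tfrac{25}{3}x_1 + \tfrac{5}{2}x_2^{2} + 2x_2 - \tfrac{67}{3}
  leading term x_1: no divisor's leading term divides it; move \tfrac{25}{3}x_1 to the remainder.
  leading term x_2^{2}: no divisor's leading term divides it; move \tfrac{5}{2}x_2^{2} to the remainder.
  leading term x_2: no divisor's leading term divides it; move 2x_2 to the remainder.
  leading term 1: no divisor's leading term divides it; move -\tfrac{67}{3} to the remainder.
  remainder \tfrac{25}{3}x_1 + \tfrac{5}{2}x_2^{2} + 2x_2 - \tfrac{67}{3} ≠ 0; add g_3 = \tfrac{25}{3}x_1 + \tfrac{5}{2}x_2^{2} + 2x_2 - \tfrac{67}{3} to the basis.

S(f_1,g_3): lcm = x_1^{2}x_2. S = -\tfrac{3}{10}x_1x_2^{3} - \tfrac{161}{150}x_1x_2^{2} + \tfrac{67}{25}x_1x_2 + \tfrac{1}{3}x_1 - \tfrac{1}{3}x_2 + \tfrac{5}{3}.
  leading term x_1x_2^{3}: subtract (-\tfrac{9}{10}x_2^{2})·f_2 from -\tfrac{3}{10}x_1x_2^{3} - \tfrac{161}{150}x_1x_2^{2} + \tfrac{67}{25}x_1x_2 + \tfrac{1}{3}x_1 - \tfrac{1}{3}x_2 + \tfrac{5}{3} → -\tfrac{161}{150}x_1x_2^{2} + \tfrac{67}{25}x_1x_2 + \tfrac{1}{3}x_1 + \tfrac{9}{10}x_2^{3} - \tfrac{12}{5}x_2^{2} - \tfrac{1}{3}x_2 + \tfrac{5}{3}
  leading term x_1x_2^{2}: subtract (-\tfrac{161}{50}x_2)·f_2 from -\tfrac{161}{150}x_1x_2^{2} + \tfrac{67}{25}x_1x_2 + \tfrac{1}{3}x_1 + \tfrac{9}{10}x_2^{3} - \tfrac{12}{5}x_2^{2} - \tfrac{1}{3}x_2 + \tfrac{5}{3} → \tfrac{67}{25}x_1x_2 + \tfrac{1}{3}x_1 + \tfrac{9}{10}x_2^{3} + \tfrac{41}{50}x_2^{2} - \tfrac{223}{25}x_2 + \tfrac{5}{3}
  leading term x_1x_2: subtract (\tfrac{201}{25})·f_2 from \tfrac{67}{25}x_1x_2 + \tfrac{1}{3}x_1 + \tfrac{9}{10}x_2^{3} + \tfrac{41}{50}x_2^{2} - \tfrac{223}{25}x_2 + \tfrac{5}{3} → \tfrac{1}{3}x_1 + \tfrac{9}{10}x_2^{3} + \tfrac{41}{50}x_2^{2} - \tfrac{424}{25}x_2 + \tfrac{1733}{75}
  leading term x_1: subtract (\tfrac{1}{25})·g_3 from \tfrac{1}{3}x_1 + \tfrac{9}{10}x_2^{3} + \tfrac{41}{50}x_2^{2} - \tfrac{424}{25}x_2 + \tfrac{1733}{75} → \tfrac{9}{10}x_2^{3} + \tfrac{18}{25}x_2^{2} - \tfrac{426}{25}x_2 + 24
  leading term x_2^{3}: no divisor's leading term divides it; move \tfrac{9}{10}x_2^{3} to the remainder.
  leading term x_2^{2}: no divisor's leading term divides it; move \tfrac{18}{25}x_2^{2} to the remainder.
  leading term x_2: no divisor's leading term divides it; move -\tfrac{426}{25}x_2 to the remainder.
  leading term 1: no divisor's leading term divides it; move 24 to the remainder.
  remainder \tfrac{9}{10}x_2^{3} + \tfrac{18}{25}x_2^{2} - \tfrac{426}{25}x_2 + 24 ≠ 0; add g_4 = \tfrac{9}{10}x_2^{3} + \tfrac{18}{25}x_2^{2} - \tfrac{426}{25}x_2 + 24 to the basis.

The other S-polynomials (S(f_2,g_3), S(f_1,g_4), S(f_2,g_4), S(g_3,g_4)) all reduce to 0 modulo the current basis, so we have a Gröbner basis.
Inter-reduce: drop elements whose leading term is divisible by another's, tail-reduce, and make monic.

G = {x_1 + \tfrac{3}{10}x_2^{2} + \tfrac{6}{25}x_2 - \tfrac{67}{25}, x_2^{3} + \tfrac{4}{5}x_2^{2} - \tfrac{284}{15}x_2 + \tfrac{80}{3}}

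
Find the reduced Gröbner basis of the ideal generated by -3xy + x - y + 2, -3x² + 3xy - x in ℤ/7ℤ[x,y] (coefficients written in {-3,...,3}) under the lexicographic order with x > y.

f_1 = -3xy + x - y + 2, LT = xy.
f_2 = -3x² + 3xy - x, LT = x².

S(f_1,f_2): lcm = x²y. S = 2x² + xy² - 3x.
  reduce S modulo (f_1, f_2):
  remainder x + 2y² + 3y ≠ 0; add g_3 = x + 2y² + 3y to the basis.

S(f_1,g_3): lcm = xy. S = 2x - 2y³ - 3y² - 2y - 3.
  reduce S modulo (f_1, f_2, g_3):
  remainder -2y³ - y - 3 ≠ 0; add g_4 = -2y³ - y - 3 to the basis.

The other S-polynomials (S(f_2,g_3), S(f_1,g_4), S(f_2,g_4), S(g_3,g_4)) all reduce to 0 modulo the current basis, so we have a Gröbner basis.
Inter-reduce: drop elements whose leading term is divisible by another's, tail-reduce, and make monic.

G = {x + 2y² + 3y, y³ - 3y - 2}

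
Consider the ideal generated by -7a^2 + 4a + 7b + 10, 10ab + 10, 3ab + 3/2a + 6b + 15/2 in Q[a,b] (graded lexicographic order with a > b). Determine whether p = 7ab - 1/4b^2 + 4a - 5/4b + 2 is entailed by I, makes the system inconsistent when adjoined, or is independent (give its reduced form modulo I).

First compute the reduced Gröbner basis of I by Buchberger's algorithm.
f_1 = -7a^2 + 4a + 7b + 10, LT = a^2.
f_2 = 10ab + 10, LT = ab.
f_3 = 3ab + 3/2a + 6b + 15/2, LT = ab.

S(f_1,f_2): lcm = a^2b. S = -4/7ab - b^2 - a - 10/7b.
  leading term ab: subtract (-2/35)·f_2 from -4/7ab - b^2 - a - 10/7b → -b^2 - a - 10/7b + 4/7
  leading term b^2: no divisor's leading term divides it; move -b^2 to the remainder.
  leading term a: no divisor's leading term divides it; move -a to the remainder.
  leading term b: no divisor's leading term divides it; move -10/7b to the remainder.
  leading term 1: no divisor's leading term divides it; move 4/7 to the remainder.
  remainder -b^2 - a - 10/7b + 4/7 ≠ 0; add h_4 = -b^2 - a - 10/7b + 4/7 to the basis.

S(f_1,f_3): lcm = a^2b. S = -1/2a^2 - 18/7ab - b^2 - 5/2a - 10/7b.
  leading term a^2: subtract (1/14)·f_1 from -1/2a^2 - 18/7ab - b^2 - 5/2a - 10/7b → -18/7ab - b^2 - 39/14a - 27/14b - 5/7
  leading term ab: subtract (-9/35)·f_2 from -18/7ab - b^2 - 39/14a - 27/14b - 5/7 → -b^2 - 39/14a - 27/14b + 13/7
  leading term b^2: subtract (1)·h_4 from -b^2 - 39/14a - 27/14b + 13/7 → -25/14a - 1/2b + 9/7
  leading term a: no divisor's leading term divides it; move -25/14a to the remainder.
  leading term b: no divisor's leading term divides it; move -1/2b to the remainder.
  leading term 1: no divisor's leading term divides it; move 9/7 to the remainder.
  remainder -25/14a - 1/2b + 9/7 ≠ 0; add h_5 = -25/14a - 1/2b + 9/7 to the basis.

S(f_2,f_3): lcm = ab. S = -1/2a - 2b - 3/2.
  leading term a: subtract (7/25)·h_5 from -1/2a - 2b - 3/2 → -93/50b - 93/50
  leading term b: no divisor's leading term divides it; move -93/50b to the remainder.
  leading term 1: no divisor's leading term divides it; move -93/50 to the remainder.
  remainder -93/50b - 93/50 ≠ 0; add h_6 = -93/50b - 93/50 to the basis.

S(f_1,h_4): leading monomials are coprime, so the S-polynomial reduces to 0 (Buchberger's first criterion).
S(f_2,h_4): lcm = ab^2. S = -a^2 - 10/7ab + 4/7a + b.
  leading term a^2: subtract (1/7)·f_1 from -a^2 - 10/7ab + 4/7a + b → -10/7ab - 10/7
  leading term ab: subtract (-1/7)·f_2 from -10/7ab - 10/7 → 0
  remainder 0.

S(f_3,h_4): lcm = ab^2. S = -a^2 - 13/14ab + 2b^2 + 4/7a + 5/2b.
  leading term a^2: subtract (1/7)·f_1 from -a^2 - 13/14ab + 2b^2 + 4/7a + 5/2b → -13/14ab + 2b^2 + 3/2b - 10/7
  leading term ab: subtract (-13/140)·f_2 from -13/14ab + 2b^2 + 3/2b - 10/7 → 2b^2 + 3/2b - 1/2
  leading term b^2: subtract (-2)·h_4 from 2b^2 + 3/2b - 1/2 → -2a - 19/14b + 9/14
  leading term a: subtract (28/25)·h_5 from -2a - 19/14b + 9/14 → -279/350b - 279/350
  leading term b: subtract (3/7)·h_6 from -279/350b - 279/350 → 0
  remainder 0.

S(f_1,h_5): lcm = a^2. S = -7/25ab + 26/175a - b - 10/7.
  leading term ab: subtract (-7/250)·f_2 from -7/25ab + 26/175a - b - 10/7 → 26/175a - b - 201/175
  leading term a: subtract (-52/625)·h_5 from 26/175a - b - 201/175 → -651/625b - 651/625
  leading term b: subtract (14/25)·h_6 from -651/625b - 651/625 → 0
  remainder 0.

S(f_2,h_5): lcm = ab. S = -7/25b^2 + 18/25b + 1.
  leading term b^2: subtract (7/25)·h_4 from -7/25b^2 + 18/25b + 1 → 7/25a + 28/25b + 21/25
  leading term a: subtract (-98/625)·h_5 from 7/25a + 28/25b + 21/25 → 651/625b + 651/625
  leading term b: subtract (-14/25)·h_6 from 651/625b + 651/625 → 0
  remainder 0.

S(f_3,h_5): lcm = ab. S = -7/25b^2 + 1/2a + 68/25b + 5/2.
  leading term b^2: subtract (7/25)·h_4 from -7/25b^2 + 1/2a + 68/25b + 5/2 → 39/50a + 78/25b + 117/50
  leading term a: subtract (-273/625)·h_5 from 39/50a + 78/25b + 117/50 → 3627/1250b + 3627/1250
  leading term b: subtract (-39/25)·h_6 from 3627/1250b + 3627/1250 → 0
  remainder 0.

S(h_4,h_5): leading monomials are coprime, so the S-polynomial reduces to 0 (Buchberger's first criterion).
S(f_1,h_6): leading monomials are coprime, so the S-polynomial reduces to 0 (Buchberger's first criterion).
S(f_2,h_6): lcm = ab. S = -a + 1.
  leading term a: subtract (14/25)·h_5 from -a + 1 → 7/25b + 7/25
  leading term b: subtract (-14/93)·h_6 from 7/25b + 7/25 → 0
  remainder 0.

S(f_3,h_6): lcm = ab. S = -1/2a + 2b + 5/2.
  leading term a: subtract (7/25)·h_5 from -1/2a + 2b + 5/2 → 107/50b + 107/50
  leading term b: subtract (-107/93)·h_6 from 107/50b + 107/50 → 0
  remainder 0.

S(h_4,h_6): lcm = b^2. S = a + 3/7b - 4/7.
  leading term a: subtract (-14/25)·h_5 from a + 3/7b - 4/7 → 26/175b + 26/175
  leading term b: subtract (-52/651)·h_6 from 26/175b + 26/175 → 0
  remainder 0.

S(h_5,h_6): leading monomials are coprime, so the S-polynomial reduces to 0 (Buchberger's first criterion).
Every S-polynomial of the final basis reduces to 0, so we have a Gröbner basis.
Inter-reduce: drop elements whose leading term is divisible by another's, tail-reduce, and make monic.
Reduced Gröbner basis: {a - 1, b + 1}.
Label its elements g_1 = a - 1, g_2 = b + 1.

Reduce p = 7ab - 1/4b^2 + 4a - 5/4b + 2 modulo G:
  leading term ab: subtract (7b)·g_1 from 7ab - 1/4b^2 + 4a - 5/4b + 2 → -1/4b^2 + 4a + 23/4b + 2
  leading term b^2: subtract (-1/4b)·g_2 from -1/4b^2 + 4a + 23/4b + 2 → 4a + 6b + 2
  leading term a: subtract (4)·g_1 from 4a + 6b + 2 → 6b + 6
  leading term b: subtract (6)·g_2 from 6b + 6 → 0
  normal form = 0.
Since the normal form is 0, p ∈ I.

7ab - 1/4b^2 + 4a - 5/4b + 2 lies in I (it reduces to 0).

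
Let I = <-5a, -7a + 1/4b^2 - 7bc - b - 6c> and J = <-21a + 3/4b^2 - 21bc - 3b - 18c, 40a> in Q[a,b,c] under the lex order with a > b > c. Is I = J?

Yes, the ideals are equal.

Since reduced Gröbner bases are canonical representatives of ideals under a given ordering, it suffices to compute and compare them.
Buchberger on the first generating set:
f_1 = -5a, LT = a.
f_2 = -7a + 1/4b^2 - 7bc - b - 6c, LT = a.

S(f_1,f_2): lcm = a. S = 1/28b^2 - bc - 1/7b - 6/7c.
  reduce S modulo (f_1, f_2):
  remainder 1/28b^2 - bc - 1/7b - 6/7c ≠ 0; add g_3 = 1/28b^2 - bc - 1/7b - 6/7c to the basis.

The other S-polynomials (S(f_1,g_3), S(f_2,g_3)) all reduce to 0 modulo the current basis, so we have a Gröbner basis.
Inter-reduce: drop elements whose leading term is divisible by another's, tail-reduce, and make monic.
Reduced Gröbner basis: {a, b^2 - 28bc - 4b - 24c}.

Buchberger on the second generating set:
h_1 = -21a + 3/4b^2 - 21bc - 3b - 18c, LT = a.
h_2 = 40a, LT = a.

S(h_1,h_2): lcm = a. S = -1/28b^2 + bc + 1/7b + 6/7c.
  reduce S modulo (h_1, h_2):
  remainder -1/28b^2 + bc + 1/7b + 6/7c ≠ 0; add k_3 = -1/28b^2 + bc + 1/7b + 6/7c to the basis.

The other S-polynomials (S(h_1,k_3), S(h_2,k_3)) all reduce to 0 modulo the current basis, so we have a Gröbner basis.
Inter-reduce: drop elements whose leading term is divisible by another's, tail-reduce, and make monic.
Reduced Gröbner basis: {a, b^2 - 28bc - 4b - 24c}.

These coincide, so the ideals are equal.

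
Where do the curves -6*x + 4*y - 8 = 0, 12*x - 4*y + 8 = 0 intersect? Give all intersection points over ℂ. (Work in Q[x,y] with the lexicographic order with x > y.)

Compute a lex Gröbner basis by Buchberger's algorithm.
f_1 = -6*x + 4*y - 8, LT = x.
f_2 = 12*x - 4*y + 8, LT = x.

S(f_1,f_2): lcm = x. S = -1/3*y + 2/3.
  reduce S modulo (f_1, f_2):
  remainder -1/3*y + 2/3 ≠ 0; add h_3 = -1/3*y + 2/3 to the basis.

The other S-polynomials (S(f_1,h_3), S(f_2,h_3)) all reduce to 0 modulo the current basis, so we have a Gröbner basis.
Inter-reduce: drop elements whose leading term is divisible by another's, tail-reduce, and make monic.
Reduced Gröbner basis: {x, y - 2}.

A lex Gröbner basis eliminates variables successively. Here y - 2 depends only on y, with roots {2}; lifting each root through the earlier basis elements recovers the full solutions.
  y = 2: the earlier basis element becomes x = 0, giving x = 0 — point (0, 2).

{(0, 2)}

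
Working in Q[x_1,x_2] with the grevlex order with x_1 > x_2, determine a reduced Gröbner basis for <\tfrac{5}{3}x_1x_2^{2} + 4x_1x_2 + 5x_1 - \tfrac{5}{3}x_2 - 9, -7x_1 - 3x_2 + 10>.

The reduced Gröbner basis is the canonical form of the ideal for this ordering.

f_1 = \tfrac{5}{3}x_1x_2^{2} + 4x_1x_2 + 5x_1 - \tfrac{5}{3}x_2 - 9, LT = x_1x_2^{2}.
f_2 = -7x_1 - 3x_2 + 10, LT = x_1.

S(f_1,f_2): lcm = x_1x_2^{2}. S = -\tfrac{3}{7}x_2^{3} + \tfrac{12}{5}x_1x_2 + \tfrac{10}{7}x_2^{2} + 3x_1 - x_2 - \tfrac{27}{5}.
  leading term x_2^{3}: no divisor's leading term divides it; move -\tfrac{3}{7}x_2^{3} to the remainder.
  leading term x_1x_2: subtract (-\tfrac{12}{35}x_2)·f_2 from \tfrac{12}{5}x_1x_2 + \tfrac{10}{7}x_2^{2} + 3x_1 - x_2 - \tfrac{27}{5} → \tfrac{2}{5}x_2^{2} + 3x_1 + \tfrac{17}{7}x_2 - \tfrac{27}{5}
  leading term x_2^{2}: no divisor's leading term divides it; move \tfrac{2}{5}x_2^{2} to the remainder.
  leading term x_1: subtract (-\tfrac{3}{7})·f_2 from 3x_1 + \tfrac{17}{7}x_2 - \tfrac{27}{5} → \tfrac{8}{7}x_2 - \tfrac{39}{35}
  leading term x_2: no divisor's leading term divides it; move \tfrac{8}{7}x_2 to the remainder.
  leading term 1: no divisor's leading term divides it; move -\tfrac{39}{35} to the remainder.
  remainder -\tfrac{3}{7}x_2^{3} + \tfrac{2}{5}x_2^{2} + \tfrac{8}{7}x_2 - \tfrac{39}{35} ≠ 0; add g_3 = -\tfrac{3}{7}x_2^{3} + \tfrac{2}{5}x_2^{2} + \tfrac{8}{7}x_2 - \tfrac{39}{35} to the basis.

The other S-polynomials (S(f_1,g_3), S(f_2,g_3)) all reduce to 0 modulo the current basis, so we have a Gröbner basis.
Inter-reduce: drop elements whose leading term is divisible by another's, tail-reduce, and make monic.

G = {x_2^{3} - \tfrac{14}{15}x_2^{2} - \tfrac{8}{3}x_2 + \tfrac{13}{5}, x_1 + \tfrac{3}{7}x_2 - \tfrac{10}{7}}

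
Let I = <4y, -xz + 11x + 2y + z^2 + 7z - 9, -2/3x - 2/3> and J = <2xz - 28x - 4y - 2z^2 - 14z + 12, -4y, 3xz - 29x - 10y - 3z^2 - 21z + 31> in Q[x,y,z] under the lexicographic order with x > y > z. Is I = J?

For a fixed monomial order, each ideal has a unique reduced Gröbner basis; comparing bases decides equality.
Buchberger on the first generating set:
f_1 = 4y, LT = y.
f_2 = -xz + 11x + 2y + z^2 + 7z - 9, LT = xz.
f_3 = -2/3x - 2/3, LT = x.

S(f_2,f_3): lcm = xz. S = -11x - 2y - z^2 - 8z + 9.
  reduce S modulo (f_1, f_2, f_3):
  remainder -z^2 - 8z + 20 ≠ 0; add g_4 = -z^2 - 8z + 20 to the basis.

The other S-polynomials (S(f_1,f_2), S(f_1,f_3), S(f_1,g_4), S(f_2,g_4), S(f_3,g_4)) all reduce to 0 modulo the current basis, so we have a Gröbner basis.
Inter-reduce: drop elements whose leading term is divisible by another's, tail-reduce, and make monic.
Reduced Gröbner basis: {x + 1, y, z^2 + 8z - 20}.

Buchberger on the second generating set:
h_1 = 2xz - 28x - 4y - 2z^2 - 14z + 12, LT = xz.
h_2 = -4y, LT = y.
h_3 = 3xz - 29x - 10y - 3z^2 - 21z + 31, LT = xz.

S(h_1,h_3): lcm = xz. S = -13/3x + 4/3y - 13/3.
  reduce S modulo (h_1, h_2, h_3):
  remainder -13/3x - 13/3 ≠ 0; add k_4 = -13/3x - 13/3 to the basis.

S(h_1,k_4): lcm = xz. S = -14x - 2y - z^2 - 8z + 6.
  reduce S modulo (h_1, h_2, h_3, k_4):
  remainder -z^2 - 8z + 20 ≠ 0; add k_5 = -z^2 - 8z + 20 to the basis.

The other S-polynomials (S(h_1,h_2), S(h_2,h_3), S(h_2,k_4), S(h_3,k_4), S(h_1,k_5), S(h_2,k_5), S(h_3,k_5), S(k_4,k_5)) all reduce to 0 modulo the current basis, so we have a Gröbner basis.
Inter-reduce: drop elements whose leading term is divisible by another's, tail-reduce, and make monic.
Reduced Gröbner basis: {x + 1, y, z^2 + 8z - 20}.

These coincide, so the ideals are equal.
The same test decides containment: I ⊆ J iff every generator of I reduces to 0 modulo a Gröbner basis of J.

Yes, the ideals are equal.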